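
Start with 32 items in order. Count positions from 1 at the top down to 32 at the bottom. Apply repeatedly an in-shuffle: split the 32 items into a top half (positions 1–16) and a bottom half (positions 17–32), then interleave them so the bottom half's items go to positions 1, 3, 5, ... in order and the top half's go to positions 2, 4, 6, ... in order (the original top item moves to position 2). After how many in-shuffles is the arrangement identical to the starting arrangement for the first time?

The in-shuffle permutes the 32 positions with cycle lengths [2, 10, 10, 10].
Every item is home exactly when every cycle has completed a whole number of laps, i.e. after lcm(2, 10) = 10 in-shuffles.

10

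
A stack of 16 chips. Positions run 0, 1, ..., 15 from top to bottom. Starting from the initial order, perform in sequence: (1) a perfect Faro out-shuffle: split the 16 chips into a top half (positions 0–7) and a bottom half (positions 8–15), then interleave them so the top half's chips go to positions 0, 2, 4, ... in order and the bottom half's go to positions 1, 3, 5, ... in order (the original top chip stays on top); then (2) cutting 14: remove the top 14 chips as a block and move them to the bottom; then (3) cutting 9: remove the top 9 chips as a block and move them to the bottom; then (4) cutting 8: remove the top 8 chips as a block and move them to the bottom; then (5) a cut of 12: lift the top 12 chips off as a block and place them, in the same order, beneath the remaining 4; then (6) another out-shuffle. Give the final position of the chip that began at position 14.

4

Track the chip from position 14 forward through each operation:
  after op 1 (out-shuffle): 14 → 13
  after op 2 (cut 14): 13 → 15
  after op 3 (cut 9): 15 → 6
  after op 4 (cut 8): 6 → 14
  after op 5 (cut 12): 14 → 2
  after op 6 (out-shuffle): 2 → 4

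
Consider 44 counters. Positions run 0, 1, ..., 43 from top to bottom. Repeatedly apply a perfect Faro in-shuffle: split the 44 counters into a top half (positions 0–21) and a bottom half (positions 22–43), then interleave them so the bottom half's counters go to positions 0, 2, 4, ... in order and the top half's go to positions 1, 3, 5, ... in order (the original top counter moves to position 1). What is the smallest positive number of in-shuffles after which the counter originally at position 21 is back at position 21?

Follow position 21 under repeated in-shuffles:
21 → 43 → 42 → 40 → 36 → 28 → 12 → 25 → 6 → 13 → 27 → 10 → 21
It first returns after 12 in-shuffles.

12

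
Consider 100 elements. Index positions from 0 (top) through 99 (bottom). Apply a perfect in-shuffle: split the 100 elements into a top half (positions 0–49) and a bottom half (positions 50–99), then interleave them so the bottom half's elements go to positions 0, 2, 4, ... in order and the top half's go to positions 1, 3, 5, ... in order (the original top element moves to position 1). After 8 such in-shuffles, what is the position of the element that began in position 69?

Track the element's position through each in-shuffle:
69 → 38 → 77 → 54 → 8 → 17 → 35 → 71 → 42

42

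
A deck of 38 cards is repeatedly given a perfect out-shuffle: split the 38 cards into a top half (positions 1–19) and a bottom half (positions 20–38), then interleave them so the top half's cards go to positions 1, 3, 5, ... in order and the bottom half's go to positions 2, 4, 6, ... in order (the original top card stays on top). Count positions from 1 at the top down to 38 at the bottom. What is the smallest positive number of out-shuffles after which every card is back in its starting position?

The out-shuffle permutes the 38 positions with cycle lengths [1, 1, 36].
Every card is home exactly when every cycle has completed a whole number of laps, i.e. after lcm(1, 36) = 36 out-shuffles.

36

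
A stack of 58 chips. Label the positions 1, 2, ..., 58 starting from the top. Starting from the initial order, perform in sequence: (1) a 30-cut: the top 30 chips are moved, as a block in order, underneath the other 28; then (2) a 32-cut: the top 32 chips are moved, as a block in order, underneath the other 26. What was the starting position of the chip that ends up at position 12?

16

Undo the operations in reverse order, starting from position 12:
  undo op 2 (cut 32): 12 ← 44
  undo op 1 (cut 30): 44 ← 16
So the chip at position 12 came from original position 16.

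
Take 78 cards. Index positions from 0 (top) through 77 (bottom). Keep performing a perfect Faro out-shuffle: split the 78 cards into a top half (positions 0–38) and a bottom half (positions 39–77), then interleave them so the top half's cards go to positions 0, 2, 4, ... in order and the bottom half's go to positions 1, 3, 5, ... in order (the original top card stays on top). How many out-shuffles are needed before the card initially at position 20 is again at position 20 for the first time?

Follow position 20 under repeated out-shuffles:
20 → 40 → 3 → 6 → 12 → 24 → 48 → 19 → ... → 20 (length 30)
It first returns after 30 out-shuffles.

30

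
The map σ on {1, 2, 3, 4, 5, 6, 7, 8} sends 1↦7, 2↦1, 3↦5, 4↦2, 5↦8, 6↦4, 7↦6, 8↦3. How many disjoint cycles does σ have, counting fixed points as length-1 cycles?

2

Cycle decomposition: (1 7 6 4 2) (3 5 8).
2 cycles.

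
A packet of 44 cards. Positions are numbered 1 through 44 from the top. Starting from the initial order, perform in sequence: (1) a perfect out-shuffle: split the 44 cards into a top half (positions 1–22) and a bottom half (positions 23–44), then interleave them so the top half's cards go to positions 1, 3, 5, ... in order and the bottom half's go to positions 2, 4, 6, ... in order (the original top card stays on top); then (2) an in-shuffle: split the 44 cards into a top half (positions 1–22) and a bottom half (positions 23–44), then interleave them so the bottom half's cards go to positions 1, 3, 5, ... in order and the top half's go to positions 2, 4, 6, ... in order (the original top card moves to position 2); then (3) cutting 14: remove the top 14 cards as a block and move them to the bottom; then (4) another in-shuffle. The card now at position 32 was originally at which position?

8

Undo the operations in reverse order, starting from position 32:
  undo op 4 (in-shuffle, from top half): 32 ← 16
  undo op 3 (cut 14): 16 ← 30
  undo op 2 (in-shuffle, from top half): 30 ← 15
  undo op 1 (out-shuffle, from top half): 15 ← 8
So the card at position 32 came from original position 8.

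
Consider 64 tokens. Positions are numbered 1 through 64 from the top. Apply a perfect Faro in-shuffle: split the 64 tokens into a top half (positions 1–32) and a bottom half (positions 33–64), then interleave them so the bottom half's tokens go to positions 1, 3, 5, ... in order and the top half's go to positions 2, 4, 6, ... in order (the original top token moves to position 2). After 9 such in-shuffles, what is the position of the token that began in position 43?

46

Track the token's position through each in-shuffle:
43 → 21 → 42 → 19 → 38 → 11 → 22 → 44 → 23 → 46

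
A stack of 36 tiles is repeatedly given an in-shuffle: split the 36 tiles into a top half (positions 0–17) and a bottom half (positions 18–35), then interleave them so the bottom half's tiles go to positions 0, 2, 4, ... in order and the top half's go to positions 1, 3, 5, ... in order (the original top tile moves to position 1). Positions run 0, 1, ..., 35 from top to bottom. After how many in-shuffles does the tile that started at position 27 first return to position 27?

36

Follow position 27 under repeated in-shuffles:
27 → 18 → 0 → 1 → 3 → 7 → 15 → 31 → ... → 27 (length 36)
It first returns after 36 in-shuffles.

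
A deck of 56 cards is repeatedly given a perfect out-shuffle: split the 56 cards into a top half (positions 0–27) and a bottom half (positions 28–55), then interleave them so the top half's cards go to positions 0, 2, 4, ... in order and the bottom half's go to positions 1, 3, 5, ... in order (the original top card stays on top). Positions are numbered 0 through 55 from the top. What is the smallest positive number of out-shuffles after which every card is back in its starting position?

20

The out-shuffle permutes the 56 positions with cycle lengths [1, 1, 4, 10, 20, 20].
Every card is home exactly when every cycle has completed a whole number of laps, i.e. after lcm(1, 4, 10, 20) = 20 out-shuffles.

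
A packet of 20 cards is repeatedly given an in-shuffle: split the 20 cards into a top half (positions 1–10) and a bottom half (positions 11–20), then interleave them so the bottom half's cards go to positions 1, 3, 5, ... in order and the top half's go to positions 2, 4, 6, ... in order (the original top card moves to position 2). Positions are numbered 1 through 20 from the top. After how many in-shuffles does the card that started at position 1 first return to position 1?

Follow position 1 under repeated in-shuffles:
1 → 2 → 4 → 8 → 16 → 11 → 1
It first returns after 6 in-shuffles.

6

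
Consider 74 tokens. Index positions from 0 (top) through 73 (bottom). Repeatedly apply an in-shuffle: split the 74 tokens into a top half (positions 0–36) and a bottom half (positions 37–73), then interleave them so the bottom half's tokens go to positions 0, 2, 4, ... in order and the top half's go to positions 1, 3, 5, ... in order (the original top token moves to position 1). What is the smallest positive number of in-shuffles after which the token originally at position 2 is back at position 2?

Follow position 2 under repeated in-shuffles:
2 → 5 → 11 → 23 → 47 → 20 → 41 → 8 → 17 → 35 → 71 → 68 → 62 → 50 → 26 → 53 → 32 → 65 → 56 → 38 → 2
It first returns after 20 in-shuffles.

20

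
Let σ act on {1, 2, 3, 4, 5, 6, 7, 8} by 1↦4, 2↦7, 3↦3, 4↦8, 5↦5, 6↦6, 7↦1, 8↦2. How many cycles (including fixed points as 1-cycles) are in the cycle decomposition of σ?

4

Cycle decomposition: (1 4 8 2 7) (3) (5) (6).
4 cycles.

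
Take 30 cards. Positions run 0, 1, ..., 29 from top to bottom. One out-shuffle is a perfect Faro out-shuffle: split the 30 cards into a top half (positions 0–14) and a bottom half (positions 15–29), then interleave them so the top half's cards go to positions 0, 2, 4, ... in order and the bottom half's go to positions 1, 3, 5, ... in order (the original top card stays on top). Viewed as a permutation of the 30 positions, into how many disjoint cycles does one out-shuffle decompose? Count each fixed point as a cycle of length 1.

3

Trace each unvisited position around until it returns:
(0) (1 2 4 8 16 3 ... len 28) (29)
3 cycles in total.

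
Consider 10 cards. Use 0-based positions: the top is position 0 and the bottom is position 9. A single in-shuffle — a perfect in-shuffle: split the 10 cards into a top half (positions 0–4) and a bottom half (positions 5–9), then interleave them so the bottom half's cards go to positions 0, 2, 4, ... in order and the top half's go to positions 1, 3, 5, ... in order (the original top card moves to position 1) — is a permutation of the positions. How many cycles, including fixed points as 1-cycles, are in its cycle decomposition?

1

Trace each unvisited position around until it returns:
(0 1 3 7 4 9 8 6 2 5)
1 cycle in total.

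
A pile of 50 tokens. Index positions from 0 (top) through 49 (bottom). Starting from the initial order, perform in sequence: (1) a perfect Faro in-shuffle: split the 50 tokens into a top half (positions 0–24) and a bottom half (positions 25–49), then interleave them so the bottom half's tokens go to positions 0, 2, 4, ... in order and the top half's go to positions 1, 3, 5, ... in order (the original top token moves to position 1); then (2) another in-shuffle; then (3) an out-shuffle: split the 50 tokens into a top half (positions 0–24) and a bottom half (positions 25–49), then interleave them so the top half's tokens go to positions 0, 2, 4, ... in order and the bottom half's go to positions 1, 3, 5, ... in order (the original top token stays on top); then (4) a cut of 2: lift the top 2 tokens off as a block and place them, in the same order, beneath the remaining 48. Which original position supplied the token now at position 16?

Undo the operations in reverse order, starting from position 16:
  undo op 4 (cut 2): 16 ← 18
  undo op 3 (out-shuffle, from top half): 18 ← 9
  undo op 2 (in-shuffle, from top half): 9 ← 4
  undo op 1 (in-shuffle, from bottom half): 4 ← 27
So the token at position 16 came from original position 27.

27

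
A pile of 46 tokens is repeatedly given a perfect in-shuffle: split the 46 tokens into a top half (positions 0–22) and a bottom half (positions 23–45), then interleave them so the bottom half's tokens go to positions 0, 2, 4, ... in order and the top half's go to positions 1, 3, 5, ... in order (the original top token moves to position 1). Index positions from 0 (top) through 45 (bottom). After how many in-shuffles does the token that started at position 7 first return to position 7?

Follow position 7 under repeated in-shuffles:
7 → 15 → 31 → 16 → 33 → 20 → 41 → 36 → ... → 7 (length 23)
It first returns after 23 in-shuffles.

23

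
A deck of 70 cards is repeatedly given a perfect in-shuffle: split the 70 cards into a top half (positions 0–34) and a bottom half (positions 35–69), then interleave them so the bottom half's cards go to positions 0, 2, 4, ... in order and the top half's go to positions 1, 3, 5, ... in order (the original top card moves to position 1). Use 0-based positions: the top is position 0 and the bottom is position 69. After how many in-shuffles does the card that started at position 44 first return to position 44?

Follow position 44 under repeated in-shuffles:
44 → 18 → 37 → 4 → 9 → 19 → 39 → 8 → ... → 44 (length 35)
It first returns after 35 in-shuffles.

35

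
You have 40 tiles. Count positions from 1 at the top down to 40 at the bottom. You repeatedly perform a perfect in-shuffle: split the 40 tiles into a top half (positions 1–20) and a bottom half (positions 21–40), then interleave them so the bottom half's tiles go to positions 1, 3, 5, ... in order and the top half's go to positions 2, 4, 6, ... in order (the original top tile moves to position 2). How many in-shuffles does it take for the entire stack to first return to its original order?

20

The in-shuffle permutes the 40 positions with cycle lengths [20, 20].
Every tile is home exactly when every cycle has completed a whole number of laps, i.e. after lcm(20) = 20 in-shuffles.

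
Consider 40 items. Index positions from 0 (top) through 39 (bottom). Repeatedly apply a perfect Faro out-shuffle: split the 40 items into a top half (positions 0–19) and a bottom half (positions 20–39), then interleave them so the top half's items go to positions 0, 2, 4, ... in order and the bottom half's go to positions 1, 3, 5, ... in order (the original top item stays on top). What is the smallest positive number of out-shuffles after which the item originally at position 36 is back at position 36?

Follow position 36 under repeated out-shuffles:
36 → 33 → 27 → 15 → 30 → 21 → 3 → 6 → 12 → 24 → 9 → 18 → 36
It first returns after 12 out-shuffles.

12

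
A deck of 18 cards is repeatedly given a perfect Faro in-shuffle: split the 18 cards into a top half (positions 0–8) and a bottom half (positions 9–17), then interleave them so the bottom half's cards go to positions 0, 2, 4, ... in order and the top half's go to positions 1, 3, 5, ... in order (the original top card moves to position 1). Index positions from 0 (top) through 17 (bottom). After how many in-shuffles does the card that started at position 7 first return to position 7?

Follow position 7 under repeated in-shuffles:
7 → 15 → 12 → 6 → 13 → 8 → 17 → 16 → 14 → 10 → 2 → 5 → 11 → 4 → 9 → 0 → 1 → 3 → 7
It first returns after 18 in-shuffles.

18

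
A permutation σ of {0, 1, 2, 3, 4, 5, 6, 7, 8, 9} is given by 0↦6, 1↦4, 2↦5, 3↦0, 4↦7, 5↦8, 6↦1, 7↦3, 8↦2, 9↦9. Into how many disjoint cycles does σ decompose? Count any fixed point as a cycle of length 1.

Cycle decomposition: (0 6 1 4 7 3) (2 5 8) (9).
3 cycles.

3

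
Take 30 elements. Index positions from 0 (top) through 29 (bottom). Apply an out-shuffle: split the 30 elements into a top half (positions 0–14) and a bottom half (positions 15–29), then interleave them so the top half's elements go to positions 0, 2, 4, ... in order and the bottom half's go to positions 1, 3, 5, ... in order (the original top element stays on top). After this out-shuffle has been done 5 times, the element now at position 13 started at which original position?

14

Work backwards from position 13, undoing one out-shuffle at a time:
13 ← 21 ← 25 ← 27 ← 28 ← 14
So the element now at position 13 started at position 14.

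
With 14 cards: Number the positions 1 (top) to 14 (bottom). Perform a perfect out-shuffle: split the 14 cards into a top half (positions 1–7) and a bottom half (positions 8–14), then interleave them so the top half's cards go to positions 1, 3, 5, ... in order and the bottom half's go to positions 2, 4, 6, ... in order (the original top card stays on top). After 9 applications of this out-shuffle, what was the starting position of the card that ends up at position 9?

13

Work backwards from position 9, undoing one out-shuffle at a time:
9 ← 5 ← 3 ← 2 ← 8 ← 11 ← 6 ← 10 ← 12 ← 13
So the card now at position 9 started at position 13.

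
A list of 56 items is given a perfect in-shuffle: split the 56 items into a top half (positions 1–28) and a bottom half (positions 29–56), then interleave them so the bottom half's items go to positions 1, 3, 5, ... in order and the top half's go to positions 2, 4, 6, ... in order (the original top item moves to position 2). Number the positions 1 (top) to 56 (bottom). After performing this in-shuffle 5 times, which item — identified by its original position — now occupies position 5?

Work backwards from position 5, undoing one in-shuffle at a time:
5 ← 31 ← 44 ← 22 ← 11 ← 34
So the item now at position 5 started at position 34.

34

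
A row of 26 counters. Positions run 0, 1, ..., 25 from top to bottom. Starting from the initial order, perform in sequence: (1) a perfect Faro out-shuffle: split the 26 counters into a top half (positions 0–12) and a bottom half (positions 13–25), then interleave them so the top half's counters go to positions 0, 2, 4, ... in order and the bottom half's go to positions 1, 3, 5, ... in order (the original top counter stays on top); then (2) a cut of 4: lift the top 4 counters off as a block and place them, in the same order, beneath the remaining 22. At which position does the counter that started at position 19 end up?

9

Track the counter from position 19 forward through each operation:
  after op 1 (out-shuffle): 19 → 13
  after op 2 (cut 4): 13 → 9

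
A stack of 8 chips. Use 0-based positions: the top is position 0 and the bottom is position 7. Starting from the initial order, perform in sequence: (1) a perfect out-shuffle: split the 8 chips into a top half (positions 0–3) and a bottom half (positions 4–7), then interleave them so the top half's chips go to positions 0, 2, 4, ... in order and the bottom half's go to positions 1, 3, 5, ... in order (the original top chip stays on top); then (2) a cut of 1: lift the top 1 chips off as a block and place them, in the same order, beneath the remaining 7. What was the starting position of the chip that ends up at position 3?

Undo the operations in reverse order, starting from position 3:
  undo op 2 (cut 1): 3 ← 4
  undo op 1 (out-shuffle, from top half): 4 ← 2
So the chip at position 3 came from original position 2.

2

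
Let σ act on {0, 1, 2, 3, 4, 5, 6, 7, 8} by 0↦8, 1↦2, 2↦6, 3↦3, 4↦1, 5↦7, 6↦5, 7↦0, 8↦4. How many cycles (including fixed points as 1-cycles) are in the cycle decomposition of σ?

Cycle decomposition: (0 8 4 1 2 6 5 7) (3).
2 cycles.

2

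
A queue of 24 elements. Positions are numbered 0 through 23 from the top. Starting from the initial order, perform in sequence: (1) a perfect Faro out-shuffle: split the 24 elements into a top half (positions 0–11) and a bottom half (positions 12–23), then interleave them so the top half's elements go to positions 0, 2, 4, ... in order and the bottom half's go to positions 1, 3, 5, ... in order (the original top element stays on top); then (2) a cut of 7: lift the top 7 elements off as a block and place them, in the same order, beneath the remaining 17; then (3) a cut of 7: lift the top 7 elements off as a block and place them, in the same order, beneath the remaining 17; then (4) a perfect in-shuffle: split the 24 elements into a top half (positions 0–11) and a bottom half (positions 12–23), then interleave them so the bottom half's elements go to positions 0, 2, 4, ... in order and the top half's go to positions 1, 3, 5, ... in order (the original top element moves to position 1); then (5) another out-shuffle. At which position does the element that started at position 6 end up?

17

Track the element from position 6 forward through each operation:
  after op 1 (out-shuffle): 6 → 12
  after op 2 (cut 7): 12 → 5
  after op 3 (cut 7): 5 → 22
  after op 4 (in-shuffle): 22 → 20
  after op 5 (out-shuffle): 20 → 17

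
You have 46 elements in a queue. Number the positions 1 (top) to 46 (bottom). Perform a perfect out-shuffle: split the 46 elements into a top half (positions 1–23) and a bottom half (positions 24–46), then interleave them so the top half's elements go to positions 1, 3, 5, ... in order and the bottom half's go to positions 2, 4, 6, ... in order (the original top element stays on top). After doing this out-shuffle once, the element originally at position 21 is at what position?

41

Track the element's position through each out-shuffle:
21 → 41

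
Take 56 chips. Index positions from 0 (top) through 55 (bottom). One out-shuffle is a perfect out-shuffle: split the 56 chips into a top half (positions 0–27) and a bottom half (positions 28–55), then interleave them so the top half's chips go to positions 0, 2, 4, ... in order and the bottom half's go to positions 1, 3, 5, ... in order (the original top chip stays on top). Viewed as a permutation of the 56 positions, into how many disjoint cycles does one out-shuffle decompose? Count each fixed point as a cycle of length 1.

6

Trace each unvisited position around until it returns:
(0) (1 2 4 8 16 32 ... len 20) (3 6 12 24 48 41 ... len 20) (5 10 20 40 25 50 45 35 15 30) (11 22 44 33) (55)
6 cycles in total.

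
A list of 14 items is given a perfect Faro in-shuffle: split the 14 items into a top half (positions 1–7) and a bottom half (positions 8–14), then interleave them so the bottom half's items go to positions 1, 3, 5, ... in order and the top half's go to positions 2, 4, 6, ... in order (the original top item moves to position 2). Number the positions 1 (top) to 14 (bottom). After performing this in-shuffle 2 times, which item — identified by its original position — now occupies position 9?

6

Work backwards from position 9, undoing one in-shuffle at a time:
9 ← 12 ← 6
So the item now at position 9 started at position 6.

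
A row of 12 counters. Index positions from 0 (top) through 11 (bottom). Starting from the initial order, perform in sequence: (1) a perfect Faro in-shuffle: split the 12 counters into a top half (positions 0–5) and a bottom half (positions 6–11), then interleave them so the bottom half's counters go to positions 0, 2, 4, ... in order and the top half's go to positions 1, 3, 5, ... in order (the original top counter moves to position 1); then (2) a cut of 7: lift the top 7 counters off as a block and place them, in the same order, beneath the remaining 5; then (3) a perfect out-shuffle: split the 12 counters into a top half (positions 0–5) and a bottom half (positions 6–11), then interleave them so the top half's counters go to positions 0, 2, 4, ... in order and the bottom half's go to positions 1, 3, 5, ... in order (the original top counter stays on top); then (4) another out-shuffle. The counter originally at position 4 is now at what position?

Track the counter from position 4 forward through each operation:
  after op 1 (in-shuffle): 4 → 9
  after op 2 (cut 7): 9 → 2
  after op 3 (out-shuffle): 2 → 4
  after op 4 (out-shuffle): 4 → 8

8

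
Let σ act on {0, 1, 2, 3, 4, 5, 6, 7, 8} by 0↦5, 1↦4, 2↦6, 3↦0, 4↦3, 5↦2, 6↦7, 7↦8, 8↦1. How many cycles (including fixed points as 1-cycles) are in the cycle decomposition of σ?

Cycle decomposition: (0 5 2 6 7 8 1 4 3).
1 cycle.

1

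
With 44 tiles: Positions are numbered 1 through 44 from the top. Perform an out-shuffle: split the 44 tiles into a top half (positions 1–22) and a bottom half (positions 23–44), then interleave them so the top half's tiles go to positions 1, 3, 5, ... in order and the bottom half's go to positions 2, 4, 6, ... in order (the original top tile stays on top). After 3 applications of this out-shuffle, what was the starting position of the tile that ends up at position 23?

36

Work backwards from position 23, undoing one out-shuffle at a time:
23 ← 12 ← 28 ← 36
So the tile now at position 23 started at position 36.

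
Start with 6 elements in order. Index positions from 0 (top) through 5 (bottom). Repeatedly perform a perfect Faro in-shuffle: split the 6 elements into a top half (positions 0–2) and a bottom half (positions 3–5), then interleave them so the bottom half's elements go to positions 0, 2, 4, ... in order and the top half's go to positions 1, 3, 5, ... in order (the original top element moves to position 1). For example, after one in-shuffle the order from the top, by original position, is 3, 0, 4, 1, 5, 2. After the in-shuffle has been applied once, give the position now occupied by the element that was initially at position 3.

Track the element's position through each in-shuffle:
3 → 0

0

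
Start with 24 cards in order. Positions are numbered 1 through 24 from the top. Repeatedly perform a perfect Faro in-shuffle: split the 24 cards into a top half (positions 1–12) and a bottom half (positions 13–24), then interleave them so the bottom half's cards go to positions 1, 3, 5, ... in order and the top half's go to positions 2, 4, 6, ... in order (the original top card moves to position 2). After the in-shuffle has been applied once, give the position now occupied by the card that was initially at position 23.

21

Track the card's position through each in-shuffle:
23 → 21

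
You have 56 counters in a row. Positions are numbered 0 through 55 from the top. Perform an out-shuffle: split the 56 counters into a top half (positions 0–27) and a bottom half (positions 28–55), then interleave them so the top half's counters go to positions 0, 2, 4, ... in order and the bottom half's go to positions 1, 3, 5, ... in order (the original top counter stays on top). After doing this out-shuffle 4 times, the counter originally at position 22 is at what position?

Track the counter's position through each out-shuffle:
22 → 44 → 33 → 11 → 22

22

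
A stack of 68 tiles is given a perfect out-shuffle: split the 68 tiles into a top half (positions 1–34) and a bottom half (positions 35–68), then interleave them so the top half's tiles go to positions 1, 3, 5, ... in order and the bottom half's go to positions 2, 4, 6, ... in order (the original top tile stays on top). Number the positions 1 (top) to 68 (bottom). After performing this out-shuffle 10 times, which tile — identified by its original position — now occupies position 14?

Work backwards from position 14, undoing one out-shuffle at a time:
14 ← 41 ← 21 ← 11 ← 6 ← 37 ← 19 ← 10 ← 39 ← 20 ← 44
So the tile now at position 14 started at position 44.

44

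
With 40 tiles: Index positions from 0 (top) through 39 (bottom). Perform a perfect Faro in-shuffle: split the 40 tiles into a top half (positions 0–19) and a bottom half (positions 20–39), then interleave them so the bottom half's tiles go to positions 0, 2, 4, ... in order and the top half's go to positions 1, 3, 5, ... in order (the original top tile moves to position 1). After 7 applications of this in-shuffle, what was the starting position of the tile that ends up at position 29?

5

Work backwards from position 29, undoing one in-shuffle at a time:
29 ← 14 ← 27 ← 13 ← 6 ← 23 ← 11 ← 5
So the tile now at position 29 started at position 5.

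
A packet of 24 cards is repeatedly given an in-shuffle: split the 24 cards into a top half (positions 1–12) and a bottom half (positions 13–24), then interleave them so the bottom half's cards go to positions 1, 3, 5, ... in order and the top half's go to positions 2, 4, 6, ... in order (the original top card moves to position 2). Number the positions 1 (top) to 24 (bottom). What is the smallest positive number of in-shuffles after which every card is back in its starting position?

20

The in-shuffle permutes the 24 positions with cycle lengths [4, 20].
Every card is home exactly when every cycle has completed a whole number of laps, i.e. after lcm(4, 20) = 20 in-shuffles.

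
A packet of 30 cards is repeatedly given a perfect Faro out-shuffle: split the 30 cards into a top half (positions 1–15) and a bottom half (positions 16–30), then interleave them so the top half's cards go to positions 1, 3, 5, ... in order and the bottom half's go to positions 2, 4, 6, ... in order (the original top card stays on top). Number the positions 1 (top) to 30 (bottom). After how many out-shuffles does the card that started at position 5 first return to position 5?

28

Follow position 5 under repeated out-shuffles:
5 → 9 → 17 → 4 → 7 → 13 → 25 → 20 → ... → 5 (length 28)
It first returns after 28 out-shuffles.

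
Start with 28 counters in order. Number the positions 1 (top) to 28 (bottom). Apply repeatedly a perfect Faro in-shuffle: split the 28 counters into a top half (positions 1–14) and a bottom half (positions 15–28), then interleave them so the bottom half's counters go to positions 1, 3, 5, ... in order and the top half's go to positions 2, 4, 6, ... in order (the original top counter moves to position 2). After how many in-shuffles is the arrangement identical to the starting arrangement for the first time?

The in-shuffle permutes the 28 positions with cycle lengths [28].
Every counter is home exactly when every cycle has completed a whole number of laps, i.e. after lcm(28) = 28 in-shuffles.

28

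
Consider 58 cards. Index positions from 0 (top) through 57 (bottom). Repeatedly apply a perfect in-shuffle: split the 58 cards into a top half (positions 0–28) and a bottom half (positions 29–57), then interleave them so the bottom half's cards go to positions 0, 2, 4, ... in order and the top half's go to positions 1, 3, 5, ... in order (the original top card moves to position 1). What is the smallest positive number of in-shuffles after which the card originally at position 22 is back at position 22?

Follow position 22 under repeated in-shuffles:
22 → 45 → 32 → 6 → 13 → 27 → 55 → 52 → ... → 22 (length 58)
It first returns after 58 in-shuffles.

58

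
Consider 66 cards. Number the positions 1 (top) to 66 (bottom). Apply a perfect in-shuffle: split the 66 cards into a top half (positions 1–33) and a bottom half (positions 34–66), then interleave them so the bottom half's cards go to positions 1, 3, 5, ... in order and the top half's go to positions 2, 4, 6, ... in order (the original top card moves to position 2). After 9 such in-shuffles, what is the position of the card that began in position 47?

Track the card's position through each in-shuffle:
47 → 27 → 54 → 41 → 15 → 30 → 60 → 53 → 39 → 11

11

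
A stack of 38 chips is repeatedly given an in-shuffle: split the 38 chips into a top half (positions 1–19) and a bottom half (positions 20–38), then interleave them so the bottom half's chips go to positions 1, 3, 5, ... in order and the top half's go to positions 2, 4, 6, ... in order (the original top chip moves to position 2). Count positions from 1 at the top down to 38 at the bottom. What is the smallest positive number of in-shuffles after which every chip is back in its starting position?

12

The in-shuffle permutes the 38 positions with cycle lengths [2, 12, 12, 12].
Every chip is home exactly when every cycle has completed a whole number of laps, i.e. after lcm(2, 12) = 12 in-shuffles.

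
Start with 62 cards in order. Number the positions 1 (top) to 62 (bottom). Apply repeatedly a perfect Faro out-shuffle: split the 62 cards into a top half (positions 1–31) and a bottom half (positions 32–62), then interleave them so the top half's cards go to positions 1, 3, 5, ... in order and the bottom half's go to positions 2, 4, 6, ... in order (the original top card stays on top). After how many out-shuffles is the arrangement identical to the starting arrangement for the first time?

The out-shuffle permutes the 62 positions with cycle lengths [1, 1, 60].
Every card is home exactly when every cycle has completed a whole number of laps, i.e. after lcm(1, 60) = 60 out-shuffles.

60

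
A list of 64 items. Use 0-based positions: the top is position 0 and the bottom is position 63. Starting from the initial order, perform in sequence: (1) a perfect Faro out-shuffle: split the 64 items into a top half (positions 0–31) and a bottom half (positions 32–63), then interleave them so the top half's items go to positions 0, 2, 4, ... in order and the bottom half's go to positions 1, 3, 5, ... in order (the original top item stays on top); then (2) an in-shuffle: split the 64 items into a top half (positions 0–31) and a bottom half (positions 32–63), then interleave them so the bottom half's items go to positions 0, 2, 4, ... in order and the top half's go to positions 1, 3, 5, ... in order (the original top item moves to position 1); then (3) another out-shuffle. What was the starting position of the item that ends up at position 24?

Undo the operations in reverse order, starting from position 24:
  undo op 3 (out-shuffle, from top half): 24 ← 12
  undo op 2 (in-shuffle, from bottom half): 12 ← 38
  undo op 1 (out-shuffle, from top half): 38 ← 19
So the item at position 24 came from original position 19.

19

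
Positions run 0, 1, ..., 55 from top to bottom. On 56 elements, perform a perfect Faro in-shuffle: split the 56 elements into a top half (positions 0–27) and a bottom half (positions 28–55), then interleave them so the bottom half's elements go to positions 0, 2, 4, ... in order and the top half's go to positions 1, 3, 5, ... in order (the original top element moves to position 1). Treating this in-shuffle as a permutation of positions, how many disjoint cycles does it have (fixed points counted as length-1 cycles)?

4

Trace each unvisited position around until it returns:
(0 1 3 7 15 31 ... len 18) (2 5 11 23 47 38 ... len 18) (4 9 19 39 22 45 ... len 18) (18 37)
4 cycles in total.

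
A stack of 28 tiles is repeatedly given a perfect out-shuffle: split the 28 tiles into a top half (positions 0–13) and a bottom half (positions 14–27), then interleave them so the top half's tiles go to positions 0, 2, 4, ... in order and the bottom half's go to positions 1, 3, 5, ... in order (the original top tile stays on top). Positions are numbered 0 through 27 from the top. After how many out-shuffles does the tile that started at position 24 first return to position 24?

Follow position 24 under repeated out-shuffles:
24 → 21 → 15 → 3 → 6 → 12 → 24
It first returns after 6 out-shuffles.

6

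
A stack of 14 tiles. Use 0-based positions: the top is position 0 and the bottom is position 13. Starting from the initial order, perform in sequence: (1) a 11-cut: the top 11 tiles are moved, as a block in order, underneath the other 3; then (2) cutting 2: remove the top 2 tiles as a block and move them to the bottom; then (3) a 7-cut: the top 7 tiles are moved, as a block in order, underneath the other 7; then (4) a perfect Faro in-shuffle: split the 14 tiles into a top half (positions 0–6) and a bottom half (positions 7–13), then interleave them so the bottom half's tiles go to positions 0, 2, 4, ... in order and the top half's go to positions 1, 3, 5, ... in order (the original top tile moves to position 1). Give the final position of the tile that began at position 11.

Track the tile from position 11 forward through each operation:
  after op 1 (cut 11): 11 → 0
  after op 2 (cut 2): 0 → 12
  after op 3 (cut 7): 12 → 5
  after op 4 (in-shuffle): 5 → 11

11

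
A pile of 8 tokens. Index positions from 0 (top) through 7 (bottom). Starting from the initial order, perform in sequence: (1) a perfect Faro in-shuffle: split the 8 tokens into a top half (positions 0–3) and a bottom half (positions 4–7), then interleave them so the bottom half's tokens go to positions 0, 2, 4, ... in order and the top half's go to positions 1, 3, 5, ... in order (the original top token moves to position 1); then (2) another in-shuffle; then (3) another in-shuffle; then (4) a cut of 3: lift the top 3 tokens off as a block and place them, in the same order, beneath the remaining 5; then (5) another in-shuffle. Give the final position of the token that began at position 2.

Track the token from position 2 forward through each operation:
  after op 1 (in-shuffle): 2 → 5
  after op 2 (in-shuffle): 5 → 2
  after op 3 (in-shuffle): 2 → 5
  after op 4 (cut 3): 5 → 2
  after op 5 (in-shuffle): 2 → 5

5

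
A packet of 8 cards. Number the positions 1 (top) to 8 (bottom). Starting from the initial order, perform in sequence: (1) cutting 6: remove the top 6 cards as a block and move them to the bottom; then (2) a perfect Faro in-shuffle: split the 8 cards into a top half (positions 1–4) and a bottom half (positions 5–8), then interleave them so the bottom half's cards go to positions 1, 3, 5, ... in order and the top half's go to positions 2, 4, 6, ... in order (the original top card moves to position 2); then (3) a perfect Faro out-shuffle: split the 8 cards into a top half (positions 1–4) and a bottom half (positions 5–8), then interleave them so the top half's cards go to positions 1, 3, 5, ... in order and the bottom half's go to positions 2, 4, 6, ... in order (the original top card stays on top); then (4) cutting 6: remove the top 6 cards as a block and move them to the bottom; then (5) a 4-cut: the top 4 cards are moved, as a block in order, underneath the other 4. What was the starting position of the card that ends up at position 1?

Undo the operations in reverse order, starting from position 1:
  undo op 5 (cut 4): 1 ← 5
  undo op 4 (cut 6): 5 ← 3
  undo op 3 (out-shuffle, from top half): 3 ← 2
  undo op 2 (in-shuffle, from top half): 2 ← 1
  undo op 1 (cut 6): 1 ← 7
So the card at position 1 came from original position 7.

7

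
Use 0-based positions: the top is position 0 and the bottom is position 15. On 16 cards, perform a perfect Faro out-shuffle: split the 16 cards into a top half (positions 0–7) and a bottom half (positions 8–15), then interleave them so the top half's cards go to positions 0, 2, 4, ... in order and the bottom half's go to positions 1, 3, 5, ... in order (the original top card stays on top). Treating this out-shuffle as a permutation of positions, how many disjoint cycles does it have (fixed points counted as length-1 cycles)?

Trace each unvisited position around until it returns:
(0) (1 2 4 8) (3 6 12 9) (5 10) (7 14 13 11) (15)
6 cycles in total.

6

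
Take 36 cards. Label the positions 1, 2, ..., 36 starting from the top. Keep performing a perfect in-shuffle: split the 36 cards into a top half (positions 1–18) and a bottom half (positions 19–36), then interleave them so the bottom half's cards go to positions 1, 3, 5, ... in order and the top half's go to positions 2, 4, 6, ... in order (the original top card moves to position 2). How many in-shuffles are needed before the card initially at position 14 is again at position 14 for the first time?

Follow position 14 under repeated in-shuffles:
14 → 28 → 19 → 1 → 2 → 4 → 8 → 16 → ... → 14 (length 36)
It first returns after 36 in-shuffles.

36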